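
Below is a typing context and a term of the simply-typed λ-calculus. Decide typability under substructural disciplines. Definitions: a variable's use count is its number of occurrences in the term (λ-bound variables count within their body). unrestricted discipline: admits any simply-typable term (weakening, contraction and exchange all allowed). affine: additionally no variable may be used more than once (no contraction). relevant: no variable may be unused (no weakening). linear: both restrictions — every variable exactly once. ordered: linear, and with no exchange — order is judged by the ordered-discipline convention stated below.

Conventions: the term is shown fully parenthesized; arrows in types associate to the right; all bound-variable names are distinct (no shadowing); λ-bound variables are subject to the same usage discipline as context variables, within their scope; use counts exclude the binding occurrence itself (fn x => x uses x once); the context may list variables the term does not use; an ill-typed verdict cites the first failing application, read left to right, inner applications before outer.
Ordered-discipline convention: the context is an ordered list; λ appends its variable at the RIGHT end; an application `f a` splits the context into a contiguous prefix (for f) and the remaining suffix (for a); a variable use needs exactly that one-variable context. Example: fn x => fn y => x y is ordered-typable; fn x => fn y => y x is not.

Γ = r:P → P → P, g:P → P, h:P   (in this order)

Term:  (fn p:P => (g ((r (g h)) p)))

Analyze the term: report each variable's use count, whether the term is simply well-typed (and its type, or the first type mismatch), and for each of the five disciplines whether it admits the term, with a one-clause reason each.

use counts: r: 1, g: 2, h: 1, p (bound): 1
uses in reading order: g, r, g, h, p
typing: the term checks, with type P → P
ordered ✗ (repeated use of g ×2)
linear ✗ (repeated use of g ×2)
affine ✗ (repeated use of g ×2)
relevant ✓ (at least one use each (r, g, h, p))
unrestricted ✓ (typability at P → P is all that's needed)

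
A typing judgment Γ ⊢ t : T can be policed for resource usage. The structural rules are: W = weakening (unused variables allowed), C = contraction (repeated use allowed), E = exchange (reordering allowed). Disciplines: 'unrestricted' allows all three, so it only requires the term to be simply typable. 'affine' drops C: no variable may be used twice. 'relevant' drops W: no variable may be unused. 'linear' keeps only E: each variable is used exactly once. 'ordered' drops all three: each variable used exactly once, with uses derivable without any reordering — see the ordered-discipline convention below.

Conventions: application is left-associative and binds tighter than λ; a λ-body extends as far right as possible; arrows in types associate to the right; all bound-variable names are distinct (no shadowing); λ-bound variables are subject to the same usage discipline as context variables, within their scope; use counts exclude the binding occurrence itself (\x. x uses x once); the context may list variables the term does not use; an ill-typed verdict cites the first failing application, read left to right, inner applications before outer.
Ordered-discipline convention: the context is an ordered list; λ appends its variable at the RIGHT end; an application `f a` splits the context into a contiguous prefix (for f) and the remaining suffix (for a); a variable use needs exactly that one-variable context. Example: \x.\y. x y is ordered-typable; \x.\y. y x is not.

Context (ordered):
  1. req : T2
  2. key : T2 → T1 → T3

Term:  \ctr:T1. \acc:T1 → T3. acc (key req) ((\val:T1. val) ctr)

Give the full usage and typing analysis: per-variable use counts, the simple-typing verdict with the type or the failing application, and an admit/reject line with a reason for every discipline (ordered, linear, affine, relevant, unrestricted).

counts: req: 1×, key: 1×, ctr [bound]: 1×, acc [bound]: 1×, val [bound]: 1×
order of uses: acc, key, req, val, ctr
typing: ill-typed: an application expects T1 but receives T1 → T3
ordered: ✗, a type mismatch blocks all five
linear: ✗, the type mismatch rejects it
affine: ✗, not simply typable
relevant: ✗, fails simple typing
unrestricted: ✗, a type mismatch blocks all five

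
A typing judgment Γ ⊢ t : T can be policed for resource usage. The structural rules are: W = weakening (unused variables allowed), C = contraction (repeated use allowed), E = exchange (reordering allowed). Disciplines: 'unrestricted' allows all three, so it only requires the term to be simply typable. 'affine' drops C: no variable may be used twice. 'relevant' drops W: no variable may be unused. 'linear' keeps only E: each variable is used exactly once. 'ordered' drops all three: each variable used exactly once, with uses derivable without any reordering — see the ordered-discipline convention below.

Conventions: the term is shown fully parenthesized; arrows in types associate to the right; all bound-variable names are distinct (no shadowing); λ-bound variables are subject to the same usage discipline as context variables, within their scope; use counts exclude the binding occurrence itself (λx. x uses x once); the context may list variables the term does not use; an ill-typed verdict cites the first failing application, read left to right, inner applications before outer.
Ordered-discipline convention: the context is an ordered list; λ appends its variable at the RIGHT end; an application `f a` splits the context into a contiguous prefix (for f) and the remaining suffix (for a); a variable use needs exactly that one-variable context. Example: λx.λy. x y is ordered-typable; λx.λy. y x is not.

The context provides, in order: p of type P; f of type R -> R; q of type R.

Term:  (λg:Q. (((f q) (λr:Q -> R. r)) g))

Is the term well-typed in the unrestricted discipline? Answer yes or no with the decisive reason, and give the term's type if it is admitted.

no — fails simple typing
usage: p: 0×, f: 1×, q: 1×, g [bound]: 1×, r [bound]: 1×
left-to-right use order: f, q, r, g
typing: ill-typed: applying a non-function (R)
all disciplines: ordered ✗, linear ✗, affine ✗, relevant ✗, unrestricted ✗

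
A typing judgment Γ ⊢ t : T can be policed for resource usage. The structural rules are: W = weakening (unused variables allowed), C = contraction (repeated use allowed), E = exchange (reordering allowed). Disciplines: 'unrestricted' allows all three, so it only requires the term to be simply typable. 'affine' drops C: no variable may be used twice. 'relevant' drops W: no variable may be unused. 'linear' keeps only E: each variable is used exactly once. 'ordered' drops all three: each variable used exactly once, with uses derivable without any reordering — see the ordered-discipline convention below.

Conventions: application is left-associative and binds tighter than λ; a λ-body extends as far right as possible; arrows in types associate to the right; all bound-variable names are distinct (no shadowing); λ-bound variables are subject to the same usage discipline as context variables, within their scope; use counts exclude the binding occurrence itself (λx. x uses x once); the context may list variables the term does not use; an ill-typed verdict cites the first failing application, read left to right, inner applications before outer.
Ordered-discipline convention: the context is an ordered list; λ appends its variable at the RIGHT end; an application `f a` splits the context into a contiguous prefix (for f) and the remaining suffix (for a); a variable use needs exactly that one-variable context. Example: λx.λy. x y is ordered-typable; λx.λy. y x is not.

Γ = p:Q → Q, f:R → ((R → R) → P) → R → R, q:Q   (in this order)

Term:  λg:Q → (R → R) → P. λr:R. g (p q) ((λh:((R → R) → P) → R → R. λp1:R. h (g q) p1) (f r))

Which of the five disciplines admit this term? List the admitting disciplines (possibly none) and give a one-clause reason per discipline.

admitted in: relevant, unrestricted
use counts: p=1; f=1; q=2; g (λ-bound)=2; r (λ-bound)=1; h (λ-bound)=1; p1 (λ-bound)=1
use order (left to right): g, p, q, h, g, q, p1, f, r
typing: ✓ — (Q → (R → R) → P) → R → P
ordered: ✗, needs contraction — q ×2, g ×2
linear: ✗, needs contraction — q ×2, g ×2
affine: ✗, needs contraction — q ×2, g ×2
relevant: ✓, every one of p, f, q, g, r, h, p1 appears
unrestricted: ✓, type-checks ((Q → (R → R) → P) → R → P) and nothing is barred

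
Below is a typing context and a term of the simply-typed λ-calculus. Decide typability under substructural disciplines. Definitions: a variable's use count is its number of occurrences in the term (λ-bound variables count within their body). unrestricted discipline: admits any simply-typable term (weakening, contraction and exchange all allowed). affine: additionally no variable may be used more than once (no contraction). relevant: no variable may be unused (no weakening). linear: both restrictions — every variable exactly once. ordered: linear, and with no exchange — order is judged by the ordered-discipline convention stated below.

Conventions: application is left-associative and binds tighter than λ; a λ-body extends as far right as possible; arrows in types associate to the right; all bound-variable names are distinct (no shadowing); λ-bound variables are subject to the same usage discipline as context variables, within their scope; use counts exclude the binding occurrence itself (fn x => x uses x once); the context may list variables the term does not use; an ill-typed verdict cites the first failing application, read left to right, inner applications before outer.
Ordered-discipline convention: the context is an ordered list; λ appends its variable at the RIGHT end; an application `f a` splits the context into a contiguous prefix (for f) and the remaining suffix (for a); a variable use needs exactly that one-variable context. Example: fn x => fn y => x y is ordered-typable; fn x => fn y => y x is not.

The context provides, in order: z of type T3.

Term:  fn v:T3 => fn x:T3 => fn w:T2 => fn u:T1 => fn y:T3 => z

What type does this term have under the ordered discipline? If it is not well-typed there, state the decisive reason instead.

not well-typed under ordered — v, x, w, u, y left unused
counts: z=1; v [bound]=0; x [bound]=0; w [bound]=0; u [bound]=0; y [bound]=0
use order (left to right): z
typing: well-typed at T3 -> T3 -> T2 -> T1 -> T3 -> T3
per-discipline verdicts: ordered ✗ | linear ✗ | affine ✓ | relevant ✗ | unrestricted ✓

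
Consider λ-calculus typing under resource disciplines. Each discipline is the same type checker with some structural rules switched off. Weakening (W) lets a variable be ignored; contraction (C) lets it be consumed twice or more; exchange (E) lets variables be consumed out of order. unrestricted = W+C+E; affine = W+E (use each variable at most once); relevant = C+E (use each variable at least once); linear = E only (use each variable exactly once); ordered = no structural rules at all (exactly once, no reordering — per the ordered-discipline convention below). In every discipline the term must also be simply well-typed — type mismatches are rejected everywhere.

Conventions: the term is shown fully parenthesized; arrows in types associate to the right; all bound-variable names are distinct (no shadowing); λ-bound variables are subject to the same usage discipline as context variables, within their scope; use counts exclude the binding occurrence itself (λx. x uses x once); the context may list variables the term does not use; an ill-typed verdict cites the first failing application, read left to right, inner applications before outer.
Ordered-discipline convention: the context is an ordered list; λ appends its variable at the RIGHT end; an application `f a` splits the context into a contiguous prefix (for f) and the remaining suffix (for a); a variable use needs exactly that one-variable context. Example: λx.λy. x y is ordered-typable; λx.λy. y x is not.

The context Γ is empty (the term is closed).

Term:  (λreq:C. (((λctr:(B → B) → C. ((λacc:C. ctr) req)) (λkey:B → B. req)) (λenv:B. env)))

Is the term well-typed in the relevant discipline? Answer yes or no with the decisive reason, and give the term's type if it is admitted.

no — acc, key left unused
usage: req [bound]: 2; ctr [bound]: 1; acc [bound]: 0; key [bound]: 0; env [bound]: 1
order of uses: ctr, req, req, env
typing: the term checks, with type C → C
all disciplines: ordered ✗ | linear ✗ | affine ✗ | relevant ✗ | unrestricted ✓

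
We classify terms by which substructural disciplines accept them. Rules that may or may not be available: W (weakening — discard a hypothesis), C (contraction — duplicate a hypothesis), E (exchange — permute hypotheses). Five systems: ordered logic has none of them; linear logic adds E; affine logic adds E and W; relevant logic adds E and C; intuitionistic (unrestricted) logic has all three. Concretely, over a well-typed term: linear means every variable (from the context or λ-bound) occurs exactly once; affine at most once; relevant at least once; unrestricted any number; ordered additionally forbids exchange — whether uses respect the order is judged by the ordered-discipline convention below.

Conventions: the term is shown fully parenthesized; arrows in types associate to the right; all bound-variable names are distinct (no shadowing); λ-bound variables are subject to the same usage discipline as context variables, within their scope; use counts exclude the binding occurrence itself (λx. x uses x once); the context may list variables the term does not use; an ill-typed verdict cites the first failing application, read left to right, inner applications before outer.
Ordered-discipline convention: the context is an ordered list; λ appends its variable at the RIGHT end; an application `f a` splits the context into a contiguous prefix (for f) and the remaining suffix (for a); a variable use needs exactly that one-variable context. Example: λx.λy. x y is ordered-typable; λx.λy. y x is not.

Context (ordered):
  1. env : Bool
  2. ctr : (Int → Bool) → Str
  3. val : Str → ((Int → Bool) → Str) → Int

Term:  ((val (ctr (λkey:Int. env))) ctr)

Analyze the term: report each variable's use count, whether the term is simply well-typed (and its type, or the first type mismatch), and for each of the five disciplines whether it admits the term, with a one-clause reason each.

counts: env ×1, ctr ×2, val ×1, key [bound] ×0
order of uses: val, ctr, env, ctr
typing: well-typed at Int
ordered: ✗ — repeated use of ctr ×2; key never used (weakening)
linear: ✗ — repeated use of ctr ×2; key never used (weakening)
affine: ✗ — repeated use of ctr ×2
relevant: ✗ — key never used (weakening)
unrestricted: ✓ — type-checks (Int) and nothing is barred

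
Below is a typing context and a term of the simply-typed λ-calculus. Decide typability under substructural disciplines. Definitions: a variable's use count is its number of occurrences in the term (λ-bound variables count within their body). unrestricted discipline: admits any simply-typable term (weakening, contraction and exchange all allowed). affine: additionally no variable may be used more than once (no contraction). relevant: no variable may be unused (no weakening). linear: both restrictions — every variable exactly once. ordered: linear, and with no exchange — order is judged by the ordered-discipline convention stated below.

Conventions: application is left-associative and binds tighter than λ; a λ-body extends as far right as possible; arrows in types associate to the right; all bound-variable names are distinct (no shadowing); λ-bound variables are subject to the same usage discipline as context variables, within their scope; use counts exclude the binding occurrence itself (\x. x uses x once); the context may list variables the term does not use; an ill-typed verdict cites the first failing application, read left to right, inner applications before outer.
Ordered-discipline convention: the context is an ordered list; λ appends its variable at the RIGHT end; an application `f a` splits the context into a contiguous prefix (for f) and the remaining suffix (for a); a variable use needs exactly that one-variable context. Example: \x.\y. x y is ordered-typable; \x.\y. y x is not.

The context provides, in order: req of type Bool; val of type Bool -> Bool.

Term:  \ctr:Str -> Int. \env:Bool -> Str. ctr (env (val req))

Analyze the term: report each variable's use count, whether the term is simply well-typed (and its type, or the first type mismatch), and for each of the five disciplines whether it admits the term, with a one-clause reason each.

variable uses: req: 1×, val: 1×, ctr [bound]: 1×, env [bound]: 1×
uses in reading order: ctr, env, val, req
typing: the term checks, with type (Str -> Int) -> (Bool -> Str) -> Int
ordered: ✗, use order ctr, env, val, req needs exchange
linear: ✓, exactly-once usage across req, val, ctr, env
affine: ✓, at most one use each (req, val, ctr, env)
relevant: ✓, at least one use each (req, val, ctr, env)
unrestricted: ✓, simply typable at (Str -> Int) -> (Bool -> Str) -> Int; W, C, E all held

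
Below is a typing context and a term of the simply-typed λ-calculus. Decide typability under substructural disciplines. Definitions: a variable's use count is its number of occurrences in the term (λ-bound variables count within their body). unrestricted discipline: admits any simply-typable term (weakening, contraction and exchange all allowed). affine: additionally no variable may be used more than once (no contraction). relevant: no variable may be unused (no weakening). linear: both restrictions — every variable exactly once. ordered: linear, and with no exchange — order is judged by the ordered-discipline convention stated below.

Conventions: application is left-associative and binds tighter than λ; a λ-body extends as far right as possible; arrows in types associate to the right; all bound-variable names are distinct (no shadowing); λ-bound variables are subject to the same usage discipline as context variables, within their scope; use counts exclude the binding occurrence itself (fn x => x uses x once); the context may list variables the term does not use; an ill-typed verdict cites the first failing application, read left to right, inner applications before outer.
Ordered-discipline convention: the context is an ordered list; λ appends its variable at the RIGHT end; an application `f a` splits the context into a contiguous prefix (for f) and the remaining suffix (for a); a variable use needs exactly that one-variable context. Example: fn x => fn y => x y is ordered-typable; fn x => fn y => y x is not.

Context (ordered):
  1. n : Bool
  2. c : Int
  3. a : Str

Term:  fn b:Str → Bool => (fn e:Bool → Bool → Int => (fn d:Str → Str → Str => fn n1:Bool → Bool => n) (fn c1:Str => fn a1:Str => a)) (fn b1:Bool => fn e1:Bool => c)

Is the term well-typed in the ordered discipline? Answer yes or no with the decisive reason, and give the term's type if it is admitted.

no — b, e, d, n1, c1, a1, b1, e1 never used (weakening)
counts: n: 1; c: 1; a: 1; b [bound]: 0; e [bound]: 0; d [bound]: 0; n1 [bound]: 0; c1 [bound]: 0; a1 [bound]: 0; b1 [bound]: 0; e1 [bound]: 0
left-to-right use order: n, a, c
typing: ✓ — (Str → Bool) → (Bool → Bool) → Bool
per-discipline verdicts: ordered ✗ | linear ✗ | affine ✓ | relevant ✗ | unrestricted ✓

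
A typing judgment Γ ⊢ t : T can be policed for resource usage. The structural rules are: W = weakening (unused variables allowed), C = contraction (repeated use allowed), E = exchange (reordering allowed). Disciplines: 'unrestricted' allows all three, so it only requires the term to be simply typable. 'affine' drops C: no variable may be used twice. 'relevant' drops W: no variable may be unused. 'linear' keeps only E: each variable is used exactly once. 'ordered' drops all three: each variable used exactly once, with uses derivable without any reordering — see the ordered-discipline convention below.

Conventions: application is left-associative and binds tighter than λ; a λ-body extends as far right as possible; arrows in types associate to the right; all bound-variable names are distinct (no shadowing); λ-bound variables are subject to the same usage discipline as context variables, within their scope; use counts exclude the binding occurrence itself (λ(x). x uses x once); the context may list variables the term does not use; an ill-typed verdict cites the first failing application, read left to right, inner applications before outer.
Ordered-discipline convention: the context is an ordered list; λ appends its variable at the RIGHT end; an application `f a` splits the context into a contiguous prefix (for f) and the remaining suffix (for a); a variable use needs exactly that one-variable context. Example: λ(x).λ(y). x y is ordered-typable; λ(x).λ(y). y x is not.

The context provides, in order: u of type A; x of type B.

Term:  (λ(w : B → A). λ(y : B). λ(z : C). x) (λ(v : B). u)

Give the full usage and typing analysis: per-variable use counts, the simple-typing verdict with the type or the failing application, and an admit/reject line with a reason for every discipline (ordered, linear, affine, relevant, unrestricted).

variable uses: u: 1×; x: 1×; w (λ-bound): 0×; y (λ-bound): 0×; z (λ-bound): 0×; v (λ-bound): 0×
left-to-right use order: x, u
typing: ✓ — B → C → B
ordered: ✗, needs weakening: w, y, z, v unused
linear: ✗, needs weakening: w, y, z, v unused
affine: ✓, u, x, w, y, z, v: no repeats, contraction unneeded
relevant: ✗, needs weakening: w, y, z, v unused
unrestricted: ✓, simply typable at B → C → B; W, C, E all held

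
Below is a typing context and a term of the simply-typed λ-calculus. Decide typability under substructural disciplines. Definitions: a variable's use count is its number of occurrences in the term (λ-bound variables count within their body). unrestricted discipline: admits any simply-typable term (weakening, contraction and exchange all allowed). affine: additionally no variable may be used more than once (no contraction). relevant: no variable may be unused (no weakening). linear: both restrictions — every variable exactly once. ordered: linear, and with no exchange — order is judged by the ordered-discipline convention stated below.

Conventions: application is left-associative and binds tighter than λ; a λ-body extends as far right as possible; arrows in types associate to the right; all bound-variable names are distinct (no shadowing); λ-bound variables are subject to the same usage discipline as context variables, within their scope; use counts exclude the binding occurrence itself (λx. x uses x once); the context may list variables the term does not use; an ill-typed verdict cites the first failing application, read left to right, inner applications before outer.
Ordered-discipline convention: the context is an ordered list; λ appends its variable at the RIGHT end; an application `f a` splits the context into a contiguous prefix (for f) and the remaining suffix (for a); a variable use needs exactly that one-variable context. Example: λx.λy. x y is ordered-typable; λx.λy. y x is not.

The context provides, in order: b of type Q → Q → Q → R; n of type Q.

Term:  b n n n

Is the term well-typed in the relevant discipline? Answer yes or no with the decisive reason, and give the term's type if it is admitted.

yes — b, n: all used, weakening unneeded; term : R
use counts: b ×1; n ×3
order of uses: b, n, n, n
typing: ✓ — R
summary: ordered ✗ | linear ✗ | affine ✗ | relevant ✓ | unrestricted ✓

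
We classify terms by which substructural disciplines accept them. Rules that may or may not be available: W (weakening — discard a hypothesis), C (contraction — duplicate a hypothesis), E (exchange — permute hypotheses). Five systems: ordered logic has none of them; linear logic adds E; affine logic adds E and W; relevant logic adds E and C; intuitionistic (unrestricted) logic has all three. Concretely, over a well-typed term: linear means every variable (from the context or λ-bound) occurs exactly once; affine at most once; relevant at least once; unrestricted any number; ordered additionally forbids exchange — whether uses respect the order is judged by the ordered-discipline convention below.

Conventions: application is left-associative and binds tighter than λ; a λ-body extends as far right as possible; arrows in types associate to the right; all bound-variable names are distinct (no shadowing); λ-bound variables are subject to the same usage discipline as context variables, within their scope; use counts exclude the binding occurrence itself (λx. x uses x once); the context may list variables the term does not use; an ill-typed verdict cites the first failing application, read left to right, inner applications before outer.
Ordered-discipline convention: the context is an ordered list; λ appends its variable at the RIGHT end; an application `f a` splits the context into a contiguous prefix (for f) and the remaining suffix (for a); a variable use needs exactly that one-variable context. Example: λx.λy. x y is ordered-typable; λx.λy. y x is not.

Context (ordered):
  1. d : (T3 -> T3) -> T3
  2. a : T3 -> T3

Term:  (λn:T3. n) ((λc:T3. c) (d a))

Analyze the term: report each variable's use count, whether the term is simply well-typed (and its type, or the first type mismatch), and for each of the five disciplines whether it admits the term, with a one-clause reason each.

use counts: d: 1×, a: 1×, n (bound): 1×, c (bound): 1×
use order (left to right): n, c, d, a
typing: the term checks, with type T3
ordered: ✓ — one use each (d, a, n, c); ordered split holds
linear: ✓ — each of d, a, n, c used exactly once
affine: ✓ — none of d, a, n, c used more than once
relevant: ✓ — none of d, a, n, c goes unused
unrestricted: ✓ — type-checks (T3) and nothing is barred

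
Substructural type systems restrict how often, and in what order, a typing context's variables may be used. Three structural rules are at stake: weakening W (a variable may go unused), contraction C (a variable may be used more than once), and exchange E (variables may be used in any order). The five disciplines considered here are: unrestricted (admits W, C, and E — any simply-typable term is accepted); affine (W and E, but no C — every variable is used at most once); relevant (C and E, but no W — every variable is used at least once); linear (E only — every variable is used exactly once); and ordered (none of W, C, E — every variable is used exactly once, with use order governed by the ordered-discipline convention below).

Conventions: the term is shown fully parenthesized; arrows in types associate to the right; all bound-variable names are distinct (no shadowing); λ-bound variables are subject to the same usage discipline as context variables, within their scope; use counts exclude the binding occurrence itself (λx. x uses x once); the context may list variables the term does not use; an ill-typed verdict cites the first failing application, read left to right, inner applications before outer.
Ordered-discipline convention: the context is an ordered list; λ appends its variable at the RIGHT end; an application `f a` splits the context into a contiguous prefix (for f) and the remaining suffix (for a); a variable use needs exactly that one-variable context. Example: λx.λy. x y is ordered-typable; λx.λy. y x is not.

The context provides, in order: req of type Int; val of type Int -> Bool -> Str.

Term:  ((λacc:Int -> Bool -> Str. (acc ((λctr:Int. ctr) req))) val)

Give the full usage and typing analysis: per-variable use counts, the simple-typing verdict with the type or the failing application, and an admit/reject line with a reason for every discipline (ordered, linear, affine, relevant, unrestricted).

counts: req: 1; val: 1; acc (bound): 1; ctr (bound): 1
use order (left to right): acc, ctr, req, val
typing: ✓ — Bool -> Str
ordered: ✗, no contiguous prefix/suffix split fits acc, ctr, req, val
linear: ✓, each of req, val, acc, ctr used exactly once
affine: ✓, none of req, val, acc, ctr used more than once
relevant: ✓, at least one use each (req, val, acc, ctr)
unrestricted: ✓, well-typed at Bool -> Str; no restrictions here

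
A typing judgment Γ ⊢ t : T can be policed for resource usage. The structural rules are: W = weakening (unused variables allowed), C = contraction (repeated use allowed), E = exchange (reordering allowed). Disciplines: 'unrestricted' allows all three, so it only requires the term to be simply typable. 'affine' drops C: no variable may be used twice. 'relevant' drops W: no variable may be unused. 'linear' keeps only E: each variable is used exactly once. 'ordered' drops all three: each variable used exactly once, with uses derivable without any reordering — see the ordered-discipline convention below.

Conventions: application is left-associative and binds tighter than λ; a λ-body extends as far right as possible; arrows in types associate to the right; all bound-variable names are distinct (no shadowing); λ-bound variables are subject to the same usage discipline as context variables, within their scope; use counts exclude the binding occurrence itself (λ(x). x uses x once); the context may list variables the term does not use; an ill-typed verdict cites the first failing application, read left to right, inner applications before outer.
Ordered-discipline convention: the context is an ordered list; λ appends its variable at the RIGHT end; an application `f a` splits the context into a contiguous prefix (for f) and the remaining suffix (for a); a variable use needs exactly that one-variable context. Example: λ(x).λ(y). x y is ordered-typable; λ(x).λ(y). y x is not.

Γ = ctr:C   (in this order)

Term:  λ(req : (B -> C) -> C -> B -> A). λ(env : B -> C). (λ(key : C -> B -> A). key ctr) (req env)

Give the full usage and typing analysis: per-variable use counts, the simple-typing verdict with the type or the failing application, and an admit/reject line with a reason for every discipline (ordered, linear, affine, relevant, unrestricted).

counts: ctr: 1×; req [bound]: 1×; env [bound]: 1×; key [bound]: 1×
uses in reading order: key, ctr, req, env
typing: well-typed at ((B -> C) -> C -> B -> A) -> (B -> C) -> B -> A
ordered ✗ (no ordered split (uses run key, ctr, req, env))
linear ✓ (single use per variable (ctr, req, env, key))
affine ✓ (ctr, req, env, key: no repeats, contraction unneeded)
relevant ✓ (ctr, req, env, key: all used, weakening unneeded)
unrestricted ✓ (typability at ((B -> C) -> C -> B -> A) -> (B -> C) -> B -> A is all that's needed)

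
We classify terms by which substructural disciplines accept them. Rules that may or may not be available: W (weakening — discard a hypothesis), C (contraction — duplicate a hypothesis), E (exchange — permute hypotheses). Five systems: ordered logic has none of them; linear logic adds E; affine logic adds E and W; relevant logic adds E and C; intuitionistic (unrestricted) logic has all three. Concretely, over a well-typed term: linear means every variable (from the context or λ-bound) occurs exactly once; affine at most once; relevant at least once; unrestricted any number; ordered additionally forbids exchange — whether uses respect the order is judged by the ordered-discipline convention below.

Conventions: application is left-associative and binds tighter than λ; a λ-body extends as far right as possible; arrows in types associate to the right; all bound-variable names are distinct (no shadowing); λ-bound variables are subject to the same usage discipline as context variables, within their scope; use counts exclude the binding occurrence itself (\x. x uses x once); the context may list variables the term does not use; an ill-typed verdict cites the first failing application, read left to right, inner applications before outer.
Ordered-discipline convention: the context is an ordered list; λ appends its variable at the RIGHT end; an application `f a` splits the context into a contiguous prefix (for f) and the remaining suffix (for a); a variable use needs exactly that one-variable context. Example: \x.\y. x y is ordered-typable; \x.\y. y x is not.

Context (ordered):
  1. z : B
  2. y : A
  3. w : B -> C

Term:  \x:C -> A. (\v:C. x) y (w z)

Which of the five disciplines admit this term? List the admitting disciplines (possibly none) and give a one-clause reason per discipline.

admitting disciplines: none
usage: z: 1×; y: 1×; w: 1×; x (bound): 1×; v (bound): 0×
order of uses: x, y, w, z
typing: ill-typed: a function awaiting C gets A
ordered ✗ (the type mismatch rejects it)
linear ✗ (not simply typable)
affine ✗ (fails simple typing)
relevant ✗ (a type mismatch blocks all five)
unrestricted ✗ (the type mismatch rejects it)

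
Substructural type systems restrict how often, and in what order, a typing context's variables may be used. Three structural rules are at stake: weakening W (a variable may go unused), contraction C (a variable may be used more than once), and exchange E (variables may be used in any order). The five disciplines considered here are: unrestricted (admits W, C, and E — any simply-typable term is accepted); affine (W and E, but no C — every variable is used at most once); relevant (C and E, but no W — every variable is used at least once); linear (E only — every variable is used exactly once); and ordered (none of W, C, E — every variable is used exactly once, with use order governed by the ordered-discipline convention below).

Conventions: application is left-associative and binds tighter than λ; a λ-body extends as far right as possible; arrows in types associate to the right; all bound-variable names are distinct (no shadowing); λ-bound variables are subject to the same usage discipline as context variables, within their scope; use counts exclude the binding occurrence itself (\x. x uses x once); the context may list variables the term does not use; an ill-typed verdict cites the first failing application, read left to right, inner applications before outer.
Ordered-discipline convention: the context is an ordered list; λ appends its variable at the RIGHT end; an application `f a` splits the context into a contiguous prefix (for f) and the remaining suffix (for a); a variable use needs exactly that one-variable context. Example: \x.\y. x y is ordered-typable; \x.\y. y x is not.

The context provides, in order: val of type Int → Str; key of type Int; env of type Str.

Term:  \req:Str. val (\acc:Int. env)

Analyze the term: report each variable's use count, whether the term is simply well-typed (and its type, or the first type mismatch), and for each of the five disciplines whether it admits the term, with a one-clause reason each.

usage: val ×1; key ×0; env ×1; req (bound) ×0; acc (bound) ×0
order of uses: val, env
typing: ill-typed: a function awaiting Int gets Int → Str
ordered: ✗ — not simply typable
linear: ✗ — fails simple typing
affine: ✗ — a type mismatch blocks all five
relevant: ✗ — the type mismatch rejects it
unrestricted: ✗ — not simply typable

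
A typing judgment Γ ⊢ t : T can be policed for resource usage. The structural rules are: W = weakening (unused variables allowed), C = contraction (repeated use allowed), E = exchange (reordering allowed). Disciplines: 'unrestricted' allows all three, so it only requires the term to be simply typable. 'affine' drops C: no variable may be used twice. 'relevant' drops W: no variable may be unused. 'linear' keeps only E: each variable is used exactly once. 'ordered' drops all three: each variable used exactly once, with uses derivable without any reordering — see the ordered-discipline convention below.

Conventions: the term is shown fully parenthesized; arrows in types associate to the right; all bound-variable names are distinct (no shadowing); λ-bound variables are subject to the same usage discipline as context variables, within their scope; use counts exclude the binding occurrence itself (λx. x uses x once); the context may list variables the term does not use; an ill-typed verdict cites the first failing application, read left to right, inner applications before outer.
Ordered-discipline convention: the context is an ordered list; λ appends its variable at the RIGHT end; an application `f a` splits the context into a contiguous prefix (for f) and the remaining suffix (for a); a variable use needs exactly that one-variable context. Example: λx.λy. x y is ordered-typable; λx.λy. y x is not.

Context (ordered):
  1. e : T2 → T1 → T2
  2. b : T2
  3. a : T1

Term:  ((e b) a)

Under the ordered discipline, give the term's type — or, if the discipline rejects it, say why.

term : T2
use counts: e: 1×, b: 1×, a: 1×
uses in reading order: e, b, a
typing: the term checks, with type T2
across the five disciplines: ordered ✓; linear ✓; affine ✓; relevant ✓; unrestricted ✓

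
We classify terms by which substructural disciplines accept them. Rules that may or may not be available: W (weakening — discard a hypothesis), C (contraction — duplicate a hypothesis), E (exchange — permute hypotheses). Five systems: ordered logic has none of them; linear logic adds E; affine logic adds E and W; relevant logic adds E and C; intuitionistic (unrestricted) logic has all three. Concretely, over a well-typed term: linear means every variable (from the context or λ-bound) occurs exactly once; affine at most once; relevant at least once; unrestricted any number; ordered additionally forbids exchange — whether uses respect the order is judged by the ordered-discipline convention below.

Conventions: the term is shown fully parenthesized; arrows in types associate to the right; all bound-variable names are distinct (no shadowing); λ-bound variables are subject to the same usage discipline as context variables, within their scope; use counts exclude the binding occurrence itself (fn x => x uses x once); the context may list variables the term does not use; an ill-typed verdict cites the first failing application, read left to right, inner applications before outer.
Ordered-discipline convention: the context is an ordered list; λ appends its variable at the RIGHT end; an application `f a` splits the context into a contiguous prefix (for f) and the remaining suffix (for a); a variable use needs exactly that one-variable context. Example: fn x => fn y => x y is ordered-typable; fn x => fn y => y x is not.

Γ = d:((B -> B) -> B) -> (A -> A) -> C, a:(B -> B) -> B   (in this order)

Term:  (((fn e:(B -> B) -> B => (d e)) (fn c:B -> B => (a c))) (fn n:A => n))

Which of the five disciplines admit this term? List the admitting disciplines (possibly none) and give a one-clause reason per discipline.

admitted in: ordered, linear, affine, relevant, unrestricted
usage: d: 1; a: 1; e (bound): 1; c (bound): 1; n (bound): 1
uses in reading order: d, e, a, c, n
typing: ✓ — C
ordered ✓ (d, a, e, c, n: once each, no exchange needed)
linear ✓ (each of d, a, e, c, n used exactly once)
affine ✓ (none of d, a, e, c, n used more than once)
relevant ✓ (d, a, e, c, n: all used, weakening unneeded)
unrestricted ✓ (well-typed at C; no restrictions here)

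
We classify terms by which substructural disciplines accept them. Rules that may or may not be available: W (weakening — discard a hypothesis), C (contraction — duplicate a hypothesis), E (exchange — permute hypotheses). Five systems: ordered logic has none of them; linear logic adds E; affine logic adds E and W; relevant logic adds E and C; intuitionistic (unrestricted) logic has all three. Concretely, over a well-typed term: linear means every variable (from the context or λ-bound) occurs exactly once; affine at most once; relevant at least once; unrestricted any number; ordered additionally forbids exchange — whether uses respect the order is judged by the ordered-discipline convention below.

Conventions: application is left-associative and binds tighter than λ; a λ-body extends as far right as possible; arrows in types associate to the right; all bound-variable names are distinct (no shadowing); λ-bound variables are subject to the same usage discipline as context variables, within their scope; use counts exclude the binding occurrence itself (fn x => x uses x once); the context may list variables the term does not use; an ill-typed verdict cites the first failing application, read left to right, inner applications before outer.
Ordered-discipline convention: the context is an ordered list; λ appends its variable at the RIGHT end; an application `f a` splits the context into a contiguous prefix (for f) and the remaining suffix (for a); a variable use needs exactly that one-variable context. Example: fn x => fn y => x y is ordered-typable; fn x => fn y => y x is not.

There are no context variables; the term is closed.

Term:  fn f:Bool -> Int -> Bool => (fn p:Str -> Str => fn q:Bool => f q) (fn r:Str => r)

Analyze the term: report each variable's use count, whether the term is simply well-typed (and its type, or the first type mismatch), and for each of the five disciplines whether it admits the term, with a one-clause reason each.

usage: f (λ-bound)=1; p (λ-bound)=0; q (λ-bound)=1; r (λ-bound)=1
left-to-right use order: f, q, r
typing: well-typed at (Bool -> Int -> Bool) -> Bool -> Int -> Bool
ordered: ✗, unused: p — weakening required
linear: ✗, unused: p — weakening required
affine: ✓, at most one use each (f, p, q, r)
relevant: ✗, unused: p — weakening required
unrestricted: ✓, well-typed at (Bool -> Int -> Bool) -> Bool -> Int -> Bool; no restrictions here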